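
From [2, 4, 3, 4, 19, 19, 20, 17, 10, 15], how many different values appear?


List all unique values:
Distinct values: [2, 3, 4, 10, 15, 17, 19, 20]
Count = 8
Final answer: 8


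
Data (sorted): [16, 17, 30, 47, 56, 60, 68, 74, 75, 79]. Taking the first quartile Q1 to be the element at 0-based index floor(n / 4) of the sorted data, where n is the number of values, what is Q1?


The list has n = 10 elements.
Q1 index = floor(10 / 4) = floor(2.5) = 2
Counting from index 0 in the sorted data, the element at index 2 is 30.
Final answer: 30


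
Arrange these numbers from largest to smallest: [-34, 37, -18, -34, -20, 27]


Original list: [-34, 37, -18, -34, -20, 27]
Repeatedly take the largest remaining element:
  Remaining [-34, 37, -18, -34, -20, 27] -> largest is 37
  Remaining [-34, -18, -34, -20, 27] -> largest is 27
  Remaining [-34, -18, -34, -20] -> largest is -18
  Remaining [-34, -34, -20] -> largest is -20
  Remaining [-34, -34] -> largest is -34
  Remaining [-34] -> largest is -34
Collecting the picks in order gives the descending list.
Final answer: [37, 27, -18, -20, -34, -34]


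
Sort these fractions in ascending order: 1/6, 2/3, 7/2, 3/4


Convert to decimal for comparison:
  1/6 = 0.1667
  2/3 = 0.6667
  7/2 = 3.5
  3/4 = 0.75
Decimals in increasing order: 0.1667 < 0.6667 < 0.75 < 3.5
Writing each back as its fraction gives the sorted order.
Final answer: 1/6, 2/3, 3/4, 7/2


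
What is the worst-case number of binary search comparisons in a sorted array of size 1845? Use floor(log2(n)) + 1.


Binary search halves the search space each step.
Maximum comparisons = floor(log2(1845)) + 1
log2(1845) = 10.8494
floor(log2(1845)) = 10, so 10 + 1 = 11
Final answer: 11


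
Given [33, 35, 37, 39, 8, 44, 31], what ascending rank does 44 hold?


Sort ascending: [8, 31, 33, 35, 37, 39, 44]
Find 44 in the sorted list.
44 is at position 7 (1-indexed).
Final answer: 7


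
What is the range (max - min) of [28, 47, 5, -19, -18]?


Maximum value: 47
Minimum value: -19
Range = 47 - (-19) = 66
Final answer: 66


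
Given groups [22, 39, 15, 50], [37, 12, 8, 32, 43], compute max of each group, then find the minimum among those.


Find max of each group:
  Group 1: [22, 39, 15, 50] -> max = 50
  Group 2: [37, 12, 8, 32, 43] -> max = 43
Maxes: [50, 43]
Minimum of maxes = 43
Final answer: 43


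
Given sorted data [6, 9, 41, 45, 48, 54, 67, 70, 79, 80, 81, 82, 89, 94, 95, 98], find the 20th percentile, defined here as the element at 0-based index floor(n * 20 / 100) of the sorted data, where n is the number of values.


The dataset has n = 16 elements.
Index = floor(16 * 20 / 100) = floor(320 / 100) = floor(3.2) = 3
Counting from index 0 in the sorted data, the element at index 3 is 45.
Final answer: 45


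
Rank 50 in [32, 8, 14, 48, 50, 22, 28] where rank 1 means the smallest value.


Sort ascending: [8, 14, 22, 28, 32, 48, 50]
Find 50 in the sorted list.
50 is at position 7 (1-indexed).
Final answer: 7


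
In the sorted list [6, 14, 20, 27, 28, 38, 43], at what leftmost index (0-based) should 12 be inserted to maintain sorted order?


List is sorted: [6, 14, 20, 27, 28, 38, 43]
We need the leftmost position where 12 can be inserted, i.e. the first index whose element is >= 12 (or the end of the list if none is).
Binary search with low=0, high=7 (0-based indices):
  low=0, high=7, mid=3: a[3]=27 >= 12, so high = 3
  low=0, high=3, mid=1: a[1]=14 >= 12, so high = 1
  low=0, high=1, mid=0: a[0]=6 < 12, so low = 1
Now low = high = 1, so the insertion index is 1.
Final answer: 1


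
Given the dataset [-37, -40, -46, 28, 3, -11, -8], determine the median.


First, sort the list: [-46, -40, -37, -11, -8, 3, 28]
The list has 7 elements (odd count).
The middle index is 3 (0-based), and the element there is -11.
Final answer: -11


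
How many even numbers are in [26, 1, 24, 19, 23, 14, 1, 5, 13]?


Check each element:
  26 is even
  1 is odd
  24 is even
  19 is odd
  23 is odd
  14 is even
  1 is odd
  5 is odd
  13 is odd
Evens: [26, 24, 14]
Count of evens = 3
Final answer: 3


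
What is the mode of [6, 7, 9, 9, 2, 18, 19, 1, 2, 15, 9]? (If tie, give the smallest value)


Count the frequency of each value:
  1 appears 1 time(s)
  2 appears 2 time(s)
  6 appears 1 time(s)
  7 appears 1 time(s)
  9 appears 3 time(s)
  15 appears 1 time(s)
  18 appears 1 time(s)
  19 appears 1 time(s)
Maximum frequency is 3.
Only 9 reaches that frequency, so it is the mode.
Final answer: 9


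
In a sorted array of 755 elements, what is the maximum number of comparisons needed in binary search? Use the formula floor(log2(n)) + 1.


Binary search halves the search space each step.
Maximum comparisons = floor(log2(755)) + 1
log2(755) = 9.5603
floor(log2(755)) = 9, so 9 + 1 = 10
Final answer: 10


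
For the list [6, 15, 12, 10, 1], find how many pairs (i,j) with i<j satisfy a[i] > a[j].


For each element, count the later elements that are smaller than it:
  6 (index 0): smaller elements after it = [1] -> 1
  15 (index 1): smaller elements after it = [12, 10, 1] -> 3
  12 (index 2): smaller elements after it = [10, 1] -> 2
  10 (index 3): smaller elements after it = [1] -> 1
Total inversions = 1 + 3 + 2 + 1 = 7
Final answer: 7


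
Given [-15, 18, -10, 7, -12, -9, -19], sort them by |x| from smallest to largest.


Compute absolute values:
  |-15| = 15
  |18| = 18
  |-10| = 10
  |7| = 7
  |-12| = 12
  |-9| = 9
  |-19| = 19
Absolute values in increasing order: 7 < 9 < 10 < 12 < 15 < 18 < 19
Listing the original numbers in that order gives the answer.
Final answer: [7, -9, -10, -12, -15, 18, -19]


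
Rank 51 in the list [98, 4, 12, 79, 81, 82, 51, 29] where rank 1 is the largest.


Sort descending: [98, 82, 81, 79, 51, 29, 12, 4]
Find 51 in the sorted list.
51 is at position 5.
Final answer: 5


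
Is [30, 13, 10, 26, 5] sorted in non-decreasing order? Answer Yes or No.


Check consecutive pairs:
  30 <= 13? False
  13 <= 10? False
  10 <= 26? True
  26 <= 5? False
3 consecutive pair(s) are out of order, so the list is not sorted.
Final answer: No


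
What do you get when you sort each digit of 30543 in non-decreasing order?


The number 30543 has digits: 3, 0, 5, 4, 3
Sorted: 0, 3, 3, 4, 5
Joining the sorted digits gives the result.
Final answer: 03345


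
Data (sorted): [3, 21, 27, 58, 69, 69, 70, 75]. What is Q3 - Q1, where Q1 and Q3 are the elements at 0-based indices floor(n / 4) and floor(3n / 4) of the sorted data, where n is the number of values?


The data has n = 8 elements.
Q1 index = floor(8 / 4) = floor(2) = 2; Q3 index = floor(3 * 8 / 4) = floor(6) = 6
Q1 = element at index 2 = 27
Q3 = element at index 6 = 70
IQR = 70 - 27 = 43
Final answer: 43


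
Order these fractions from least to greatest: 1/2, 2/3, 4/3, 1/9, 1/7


Convert to decimal for comparison:
  1/2 = 0.5
  2/3 = 0.6667
  4/3 = 1.3333
  1/9 = 0.1111
  1/7 = 0.1429
Decimals in increasing order: 0.1111 < 0.1429 < 0.5 < 0.6667 < 1.3333
Writing each back as its fraction gives the sorted order.
Final answer: 1/9, 1/7, 1/2, 2/3, 4/3


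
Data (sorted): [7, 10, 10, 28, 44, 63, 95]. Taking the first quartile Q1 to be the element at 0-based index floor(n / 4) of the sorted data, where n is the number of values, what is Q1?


The list has n = 7 elements.
Q1 index = floor(7 / 4) = floor(1.75) = 1
Counting from index 0 in the sorted data, the element at index 1 is 10.
Final answer: 10


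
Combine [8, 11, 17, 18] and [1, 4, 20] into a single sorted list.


List A: [8, 11, 17, 18]
List B: [1, 4, 20]
Repeatedly compare the front elements and take the smaller:
  8 vs 1 -> take 1
  8 vs 4 -> take 4
  8 vs 20 -> take 8
  11 vs 20 -> take 11
  17 vs 20 -> take 17
  18 vs 20 -> take 18
  A is exhausted; append the rest of B: [20]
Final answer: [1, 4, 8, 11, 17, 18, 20]


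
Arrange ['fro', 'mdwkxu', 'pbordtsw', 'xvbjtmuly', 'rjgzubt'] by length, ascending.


Compute lengths:
  'fro' has length 3
  'mdwkxu' has length 6
  'pbordtsw' has length 8
  'xvbjtmuly' has length 9
  'rjgzubt' has length 7
Lengths in increasing order: 3 < 6 < 7 < 8 < 9
Listing the words in that order gives the answer.
Final answer: ['fro', 'mdwkxu', 'rjgzubt', 'pbordtsw', 'xvbjtmuly']


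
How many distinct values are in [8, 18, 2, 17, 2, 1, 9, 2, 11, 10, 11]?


List all unique values:
Distinct values: [1, 2, 8, 9, 10, 11, 17, 18]
Count = 8
Final answer: 8


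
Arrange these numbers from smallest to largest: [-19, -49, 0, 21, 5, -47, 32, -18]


Original list: [-19, -49, 0, 21, 5, -47, 32, -18]
Repeatedly take the smallest remaining element:
  Remaining [-19, -49, 0, 21, 5, -47, 32, -18] -> smallest is -49
  Remaining [-19, 0, 21, 5, -47, 32, -18] -> smallest is -47
  Remaining [-19, 0, 21, 5, 32, -18] -> smallest is -19
  Remaining [0, 21, 5, 32, -18] -> smallest is -18
  Remaining [0, 21, 5, 32] -> smallest is 0
  Remaining [21, 5, 32] -> smallest is 5
  Remaining [21, 32] -> smallest is 21
  Remaining [32] -> smallest is 32
Collecting the picks in order gives the sorted list.
Final answer: [-49, -47, -19, -18, 0, 5, 21, 32]


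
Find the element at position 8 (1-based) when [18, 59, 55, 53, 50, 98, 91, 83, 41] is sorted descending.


Sort descending: [98, 91, 83, 59, 55, 53, 50, 41, 18]
The 8th element (1-indexed) is at index 7.
Value = 41
Final answer: 41


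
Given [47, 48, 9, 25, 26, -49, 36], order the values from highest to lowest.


Original list: [47, 48, 9, 25, 26, -49, 36]
Repeatedly take the largest remaining element:
  Remaining [47, 48, 9, 25, 26, -49, 36] -> largest is 48
  Remaining [47, 9, 25, 26, -49, 36] -> largest is 47
  Remaining [9, 25, 26, -49, 36] -> largest is 36
  Remaining [9, 25, 26, -49] -> largest is 26
  Remaining [9, 25, -49] -> largest is 25
  Remaining [9, -49] -> largest is 9
  Remaining [-49] -> largest is -49
Collecting the picks in order gives the descending list.
Final answer: [48, 47, 36, 26, 25, 9, -49]


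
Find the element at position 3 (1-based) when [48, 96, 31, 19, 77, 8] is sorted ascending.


Sort ascending: [8, 19, 31, 48, 77, 96]
The 3rd element (1-indexed) is at index 2.
Value = 31
Final answer: 31


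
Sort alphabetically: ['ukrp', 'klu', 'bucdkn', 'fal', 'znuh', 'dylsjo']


Compare strings character by character (the first differing letter decides):
  'bucdkn' < 'dylsjo' since 'b' < 'd' at position 1
  'dylsjo' < 'fal' since 'd' < 'f' at position 1
  'fal' < 'klu' since 'f' < 'k' at position 1
  'klu' < 'ukrp' since 'k' < 'u' at position 1
  'ukrp' < 'znuh' since 'u' < 'z' at position 1
Chaining these comparisons gives the alphabetical order.
Final answer: ['bucdkn', 'dylsjo', 'fal', 'klu', 'ukrp', 'znuh']


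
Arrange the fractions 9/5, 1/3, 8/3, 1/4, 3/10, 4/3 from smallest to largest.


Convert to decimal for comparison:
  9/5 = 1.8
  1/3 = 0.3333
  8/3 = 2.6667
  1/4 = 0.25
  3/10 = 0.3
  4/3 = 1.3333
Decimals in increasing order: 0.25 < 0.3 < 0.3333 < 1.3333 < 1.8 < 2.6667
Writing each back as its fraction gives the sorted order.
Final answer: 1/4, 3/10, 1/3, 4/3, 9/5, 8/3


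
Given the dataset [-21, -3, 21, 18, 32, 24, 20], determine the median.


First, sort the list: [-21, -3, 18, 20, 21, 24, 32]
The list has 7 elements (odd count).
The middle index is 3 (0-based), and the element there is 20.
Final answer: 20


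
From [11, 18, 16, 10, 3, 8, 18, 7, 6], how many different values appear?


List all unique values:
Distinct values: [3, 6, 7, 8, 10, 11, 16, 18]
Count = 8
Final answer: 8


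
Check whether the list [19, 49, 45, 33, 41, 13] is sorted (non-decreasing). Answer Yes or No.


Check consecutive pairs:
  19 <= 49? True
  49 <= 45? False
  45 <= 33? False
  33 <= 41? True
  41 <= 13? False
3 consecutive pair(s) are out of order, so the list is not sorted.
Final answer: No


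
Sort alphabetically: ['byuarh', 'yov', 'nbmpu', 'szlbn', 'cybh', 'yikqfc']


Compare strings character by character (the first differing letter decides):
  'byuarh' < 'cybh' since 'b' < 'c' at position 1
  'cybh' < 'nbmpu' since 'c' < 'n' at position 1
  'nbmpu' < 'szlbn' since 'n' < 's' at position 1
  'szlbn' < 'yikqfc' since 's' < 'y' at position 1
  'yikqfc' < 'yov' since 'i' < 'o' at position 2
Chaining these comparisons gives the alphabetical order.
Final answer: ['byuarh', 'cybh', 'nbmpu', 'szlbn', 'yikqfc', 'yov']


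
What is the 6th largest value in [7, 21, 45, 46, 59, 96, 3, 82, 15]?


Sort descending: [96, 82, 59, 46, 45, 21, 15, 7, 3]
The 6th element (1-indexed) is at index 5.
Value = 21
Final answer: 21


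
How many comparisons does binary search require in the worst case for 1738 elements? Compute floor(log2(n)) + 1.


Binary search halves the search space each step.
Maximum comparisons = floor(log2(1738)) + 1
log2(1738) = 10.7632
floor(log2(1738)) = 10, so 10 + 1 = 11
Final answer: 11


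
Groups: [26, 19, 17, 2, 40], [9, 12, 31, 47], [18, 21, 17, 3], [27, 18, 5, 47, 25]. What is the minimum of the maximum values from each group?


Find max of each group:
  Group 1: [26, 19, 17, 2, 40] -> max = 40
  Group 2: [9, 12, 31, 47] -> max = 47
  Group 3: [18, 21, 17, 3] -> max = 21
  Group 4: [27, 18, 5, 47, 25] -> max = 47
Maxes: [40, 47, 21, 47]
Minimum of maxes = 21
Final answer: 21


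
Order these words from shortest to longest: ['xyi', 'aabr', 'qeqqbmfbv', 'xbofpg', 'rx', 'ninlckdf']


Compute lengths:
  'xyi' has length 3
  'aabr' has length 4
  'qeqqbmfbv' has length 9
  'xbofpg' has length 6
  'rx' has length 2
  'ninlckdf' has length 8
Lengths in increasing order: 2 < 3 < 4 < 6 < 8 < 9
Listing the words in that order gives the answer.
Final answer: ['rx', 'xyi', 'aabr', 'xbofpg', 'ninlckdf', 'qeqqbmfbv']


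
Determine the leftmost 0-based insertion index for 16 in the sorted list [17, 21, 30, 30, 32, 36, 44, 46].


List is sorted: [17, 21, 30, 30, 32, 36, 44, 46]
We need the leftmost position where 16 can be inserted, i.e. the first index whose element is >= 16 (or the end of the list if none is).
Binary search with low=0, high=8 (0-based indices):
  low=0, high=8, mid=4: a[4]=32 >= 16, so high = 4
  low=0, high=4, mid=2: a[2]=30 >= 16, so high = 2
  low=0, high=2, mid=1: a[1]=21 >= 16, so high = 1
  low=0, high=1, mid=0: a[0]=17 >= 16, so high = 0
Now low = high = 0, so the insertion index is 0.
Final answer: 0


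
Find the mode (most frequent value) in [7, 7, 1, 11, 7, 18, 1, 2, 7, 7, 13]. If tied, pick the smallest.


Count the frequency of each value:
  1 appears 2 time(s)
  2 appears 1 time(s)
  7 appears 5 time(s)
  11 appears 1 time(s)
  13 appears 1 time(s)
  18 appears 1 time(s)
Maximum frequency is 5.
Only 7 reaches that frequency, so it is the mode.
Final answer: 7


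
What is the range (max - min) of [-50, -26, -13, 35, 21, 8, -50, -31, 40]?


Maximum value: 40
Minimum value: -50
Range = 40 - (-50) = 90
Final answer: 90


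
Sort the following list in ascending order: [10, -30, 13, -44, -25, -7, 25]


Original list: [10, -30, 13, -44, -25, -7, 25]
Repeatedly take the smallest remaining element:
  Remaining [10, -30, 13, -44, -25, -7, 25] -> smallest is -44
  Remaining [10, -30, 13, -25, -7, 25] -> smallest is -30
  Remaining [10, 13, -25, -7, 25] -> smallest is -25
  Remaining [10, 13, -7, 25] -> smallest is -7
  Remaining [10, 13, 25] -> smallest is 10
  Remaining [13, 25] -> smallest is 13
  Remaining [25] -> smallest is 25
Collecting the picks in order gives the sorted list.
Final answer: [-44, -30, -25, -7, 10, 13, 25]


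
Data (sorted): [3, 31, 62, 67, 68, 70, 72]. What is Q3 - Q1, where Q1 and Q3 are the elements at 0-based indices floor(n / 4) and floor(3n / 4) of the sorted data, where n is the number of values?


The data has n = 7 elements.
Q1 index = floor(7 / 4) = floor(1.75) = 1; Q3 index = floor(3 * 7 / 4) = floor(5.25) = 5
Q1 = element at index 1 = 31
Q3 = element at index 5 = 70
IQR = 70 - 31 = 39
Final answer: 39


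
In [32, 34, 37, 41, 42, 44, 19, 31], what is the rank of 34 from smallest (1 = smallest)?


Sort ascending: [19, 31, 32, 34, 37, 41, 42, 44]
Find 34 in the sorted list.
34 is at position 4 (1-indexed).
Final answer: 4


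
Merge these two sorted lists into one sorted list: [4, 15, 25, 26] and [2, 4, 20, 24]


List A: [4, 15, 25, 26]
List B: [2, 4, 20, 24]
Repeatedly compare the front elements and take the smaller:
  4 vs 2 -> take 2
  4 vs 4 -> take 4
  15 vs 4 -> take 4
  15 vs 20 -> take 15
  25 vs 20 -> take 20
  25 vs 24 -> take 24
  B is exhausted; append the rest of A: [25, 26]
Final answer: [2, 4, 4, 15, 20, 24, 25, 26]


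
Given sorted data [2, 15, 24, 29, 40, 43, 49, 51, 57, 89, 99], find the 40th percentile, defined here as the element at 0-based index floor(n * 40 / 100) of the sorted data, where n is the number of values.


The dataset has n = 11 elements.
Index = floor(11 * 40 / 100) = floor(440 / 100) = floor(4.4) = 4
Counting from index 0 in the sorted data, the element at index 4 is 40.
Final answer: 40


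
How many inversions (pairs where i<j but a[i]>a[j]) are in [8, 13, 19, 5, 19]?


For each element, count the later elements that are smaller than it:
  8 (index 0): smaller elements after it = [5] -> 1
  13 (index 1): smaller elements after it = [5] -> 1
  19 (index 2): smaller elements after it = [5] -> 1
  5 (index 3): smaller elements after it = [] -> 0
Total inversions = 1 + 1 + 1 + 0 = 3
Final answer: 3


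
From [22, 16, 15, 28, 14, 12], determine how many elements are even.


Check each element:
  22 is even
  16 is even
  15 is odd
  28 is even
  14 is even
  12 is even
Evens: [22, 16, 28, 14, 12]
Count of evens = 5
Final answer: 5


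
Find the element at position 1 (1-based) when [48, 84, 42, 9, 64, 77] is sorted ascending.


Sort ascending: [9, 42, 48, 64, 77, 84]
The 1st element (1-indexed) is at index 0.
Value = 9
Final answer: 9


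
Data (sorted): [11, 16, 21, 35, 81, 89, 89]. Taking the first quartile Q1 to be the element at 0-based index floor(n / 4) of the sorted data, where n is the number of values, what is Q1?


The list has n = 7 elements.
Q1 index = floor(7 / 4) = floor(1.75) = 1
Counting from index 0 in the sorted data, the element at index 1 is 16.
Final answer: 16


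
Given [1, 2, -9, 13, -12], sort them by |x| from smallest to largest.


Compute absolute values:
  |1| = 1
  |2| = 2
  |-9| = 9
  |13| = 13
  |-12| = 12
Absolute values in increasing order: 1 < 2 < 9 < 12 < 13
Listing the original numbers in that order gives the answer.
Final answer: [1, 2, -9, -12, 13]


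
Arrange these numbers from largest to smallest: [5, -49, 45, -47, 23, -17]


Original list: [5, -49, 45, -47, 23, -17]
Repeatedly take the largest remaining element:
  Remaining [5, -49, 45, -47, 23, -17] -> largest is 45
  Remaining [5, -49, -47, 23, -17] -> largest is 23
  Remaining [5, -49, -47, -17] -> largest is 5
  Remaining [-49, -47, -17] -> largest is -17
  Remaining [-49, -47] -> largest is -47
  Remaining [-49] -> largest is -49
Collecting the picks in order gives the descending list.
Final answer: [45, 23, 5, -17, -47, -49]


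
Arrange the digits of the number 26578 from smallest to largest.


The number 26578 has digits: 2, 6, 5, 7, 8
Sorted: 2, 5, 6, 7, 8
Joining the sorted digits gives the result.
Final answer: 25678


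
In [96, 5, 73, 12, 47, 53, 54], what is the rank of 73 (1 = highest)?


Sort descending: [96, 73, 54, 53, 47, 12, 5]
Find 73 in the sorted list.
73 is at position 2.
Final answer: 2


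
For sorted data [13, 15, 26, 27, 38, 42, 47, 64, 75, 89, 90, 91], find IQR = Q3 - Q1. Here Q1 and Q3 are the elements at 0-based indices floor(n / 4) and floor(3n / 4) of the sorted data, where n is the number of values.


The data has n = 12 elements.
Q1 index = floor(12 / 4) = floor(3) = 3; Q3 index = floor(3 * 12 / 4) = floor(9) = 9
Q1 = element at index 3 = 27
Q3 = element at index 9 = 89
IQR = 89 - 27 = 62
Final answer: 62


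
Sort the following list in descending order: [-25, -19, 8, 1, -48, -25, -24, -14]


Original list: [-25, -19, 8, 1, -48, -25, -24, -14]
Repeatedly take the largest remaining element:
  Remaining [-25, -19, 8, 1, -48, -25, -24, -14] -> largest is 8
  Remaining [-25, -19, 1, -48, -25, -24, -14] -> largest is 1
  Remaining [-25, -19, -48, -25, -24, -14] -> largest is -14
  Remaining [-25, -19, -48, -25, -24] -> largest is -19
  Remaining [-25, -48, -25, -24] -> largest is -24
  Remaining [-25, -48, -25] -> largest is -25
  Remaining [-48, -25] -> largest is -25
  Remaining [-48] -> largest is -48
Collecting the picks in order gives the descending list.
Final answer: [8, 1, -14, -19, -24, -25, -25, -48]


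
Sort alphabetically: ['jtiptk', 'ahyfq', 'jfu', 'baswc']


Compare strings character by character (the first differing letter decides):
  'ahyfq' < 'baswc' since 'a' < 'b' at position 1
  'baswc' < 'jfu' since 'b' < 'j' at position 1
  'jfu' < 'jtiptk' since 'f' < 't' at position 2
Chaining these comparisons gives the alphabetical order.
Final answer: ['ahyfq', 'baswc', 'jfu', 'jtiptk']


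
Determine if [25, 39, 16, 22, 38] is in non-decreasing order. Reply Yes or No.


Check consecutive pairs:
  25 <= 39? True
  39 <= 16? False
  16 <= 22? True
  22 <= 38? True
1 consecutive pair(s) are out of order, so the list is not sorted.
Final answer: No


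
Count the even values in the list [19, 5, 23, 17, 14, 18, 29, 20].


Check each element:
  19 is odd
  5 is odd
  23 is odd
  17 is odd
  14 is even
  18 is even
  29 is odd
  20 is even
Evens: [14, 18, 20]
Count of evens = 3
Final answer: 3


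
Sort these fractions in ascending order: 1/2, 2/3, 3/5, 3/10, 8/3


Convert to decimal for comparison:
  1/2 = 0.5
  2/3 = 0.6667
  3/5 = 0.6
  3/10 = 0.3
  8/3 = 2.6667
Decimals in increasing order: 0.3 < 0.5 < 0.6 < 0.6667 < 2.6667
Writing each back as its fraction gives the sorted order.
Final answer: 3/10, 1/2, 3/5, 2/3, 8/3


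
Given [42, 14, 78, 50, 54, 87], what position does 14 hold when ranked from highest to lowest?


Sort descending: [87, 78, 54, 50, 42, 14]
Find 14 in the sorted list.
14 is at position 6.
Final answer: 6


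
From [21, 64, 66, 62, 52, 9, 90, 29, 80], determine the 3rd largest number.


Sort descending: [90, 80, 66, 64, 62, 52, 29, 21, 9]
The 3rd element (1-indexed) is at index 2.
Value = 66
Final answer: 66


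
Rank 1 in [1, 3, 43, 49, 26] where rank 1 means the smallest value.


Sort ascending: [1, 3, 26, 43, 49]
Find 1 in the sorted list.
1 is at position 1 (1-indexed).
Final answer: 1


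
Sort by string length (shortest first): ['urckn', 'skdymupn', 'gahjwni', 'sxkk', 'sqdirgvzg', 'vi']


Compute lengths:
  'urckn' has length 5
  'skdymupn' has length 8
  'gahjwni' has length 7
  'sxkk' has length 4
  'sqdirgvzg' has length 9
  'vi' has length 2
Lengths in increasing order: 2 < 4 < 5 < 7 < 8 < 9
Listing the words in that order gives the answer.
Final answer: ['vi', 'sxkk', 'urckn', 'gahjwni', 'skdymupn', 'sqdirgvzg']


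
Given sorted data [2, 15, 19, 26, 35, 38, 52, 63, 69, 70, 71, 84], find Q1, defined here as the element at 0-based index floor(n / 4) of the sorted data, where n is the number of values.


The list has n = 12 elements.
Q1 index = floor(12 / 4) = floor(3) = 3
Counting from index 0 in the sorted data, the element at index 3 is 26.
Final answer: 26


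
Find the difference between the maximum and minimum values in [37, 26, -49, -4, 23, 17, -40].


Maximum value: 37
Minimum value: -49
Range = 37 - (-49) = 86
Final answer: 86


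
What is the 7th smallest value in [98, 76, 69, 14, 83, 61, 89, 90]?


Sort ascending: [14, 61, 69, 76, 83, 89, 90, 98]
The 7th element (1-indexed) is at index 6.
Value = 90
Final answer: 90


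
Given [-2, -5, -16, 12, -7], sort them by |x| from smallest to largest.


Compute absolute values:
  |-2| = 2
  |-5| = 5
  |-16| = 16
  |12| = 12
  |-7| = 7
Absolute values in increasing order: 2 < 5 < 7 < 12 < 16
Listing the original numbers in that order gives the answer.
Final answer: [-2, -5, -7, 12, -16]


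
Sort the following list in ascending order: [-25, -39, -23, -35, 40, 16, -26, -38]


Original list: [-25, -39, -23, -35, 40, 16, -26, -38]
Repeatedly take the smallest remaining element:
  Remaining [-25, -39, -23, -35, 40, 16, -26, -38] -> smallest is -39
  Remaining [-25, -23, -35, 40, 16, -26, -38] -> smallest is -38
  Remaining [-25, -23, -35, 40, 16, -26] -> smallest is -35
  Remaining [-25, -23, 40, 16, -26] -> smallest is -26
  Remaining [-25, -23, 40, 16] -> smallest is -25
  Remaining [-23, 40, 16] -> smallest is -23
  Remaining [40, 16] -> smallest is 16
  Remaining [40] -> smallest is 40
Collecting the picks in order gives the sorted list.
Final answer: [-39, -38, -35, -26, -25, -23, 16, 40]


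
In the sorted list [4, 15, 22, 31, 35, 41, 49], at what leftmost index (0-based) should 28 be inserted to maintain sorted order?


List is sorted: [4, 15, 22, 31, 35, 41, 49]
We need the leftmost position where 28 can be inserted, i.e. the first index whose element is >= 28 (or the end of the list if none is).
Binary search with low=0, high=7 (0-based indices):
  low=0, high=7, mid=3: a[3]=31 >= 28, so high = 3
  low=0, high=3, mid=1: a[1]=15 < 28, so low = 2
  low=2, high=3, mid=2: a[2]=22 < 28, so low = 3
Now low = high = 3, so the insertion index is 3.
Final answer: 3


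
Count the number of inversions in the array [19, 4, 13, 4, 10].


For each element, count the later elements that are smaller than it:
  19 (index 0): smaller elements after it = [4, 13, 4, 10] -> 4
  4 (index 1): smaller elements after it = [] -> 0
  13 (index 2): smaller elements after it = [4, 10] -> 2
  4 (index 3): smaller elements after it = [] -> 0
Total inversions = 4 + 0 + 2 + 0 = 6
Final answer: 6


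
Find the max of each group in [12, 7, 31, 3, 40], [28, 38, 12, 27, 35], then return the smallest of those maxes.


Find max of each group:
  Group 1: [12, 7, 31, 3, 40] -> max = 40
  Group 2: [28, 38, 12, 27, 35] -> max = 38
Maxes: [40, 38]
Minimum of maxes = 38
Final answer: 38


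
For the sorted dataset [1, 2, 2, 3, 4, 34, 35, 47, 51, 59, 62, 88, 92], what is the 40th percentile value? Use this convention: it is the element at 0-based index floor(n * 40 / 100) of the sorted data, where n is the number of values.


The dataset has n = 13 elements.
Index = floor(13 * 40 / 100) = floor(520 / 100) = floor(5.2) = 5
Counting from index 0 in the sorted data, the element at index 5 is 34.
Final answer: 34


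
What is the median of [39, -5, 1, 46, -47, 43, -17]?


First, sort the list: [-47, -17, -5, 1, 39, 43, 46]
The list has 7 elements (odd count).
The middle index is 3 (0-based), and the element there is 1.
Final answer: 1


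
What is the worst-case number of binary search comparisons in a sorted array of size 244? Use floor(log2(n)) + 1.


Binary search halves the search space each step.
Maximum comparisons = floor(log2(244)) + 1
log2(244) = 7.9307
floor(log2(244)) = 7, so 7 + 1 = 8
Final answer: 8


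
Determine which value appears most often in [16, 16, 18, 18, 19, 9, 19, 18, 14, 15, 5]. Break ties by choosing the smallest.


Count the frequency of each value:
  5 appears 1 time(s)
  9 appears 1 time(s)
  14 appears 1 time(s)
  15 appears 1 time(s)
  16 appears 2 time(s)
  18 appears 3 time(s)
  19 appears 2 time(s)
Maximum frequency is 3.
Only 18 reaches that frequency, so it is the mode.
Final answer: 18


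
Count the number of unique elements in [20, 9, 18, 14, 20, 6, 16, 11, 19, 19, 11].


List all unique values:
Distinct values: [6, 9, 11, 14, 16, 18, 19, 20]
Count = 8
Final answer: 8


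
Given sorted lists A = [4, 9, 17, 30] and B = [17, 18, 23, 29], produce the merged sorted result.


List A: [4, 9, 17, 30]
List B: [17, 18, 23, 29]
Repeatedly compare the front elements and take the smaller:
  4 vs 17 -> take 4
  9 vs 17 -> take 9
  17 vs 17 -> take 17
  30 vs 17 -> take 17
  30 vs 18 -> take 18
  30 vs 23 -> take 23
  30 vs 29 -> take 29
  B is exhausted; append the rest of A: [30]
Final answer: [4, 9, 17, 17, 18, 23, 29, 30]


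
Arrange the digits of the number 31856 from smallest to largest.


The number 31856 has digits: 3, 1, 8, 5, 6
Sorted: 1, 3, 5, 6, 8
Joining the sorted digits gives the result.
Final answer: 13568


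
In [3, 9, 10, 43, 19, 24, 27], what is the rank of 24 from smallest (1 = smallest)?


Sort ascending: [3, 9, 10, 19, 24, 27, 43]
Find 24 in the sorted list.
24 is at position 5 (1-indexed).
Final answer: 5


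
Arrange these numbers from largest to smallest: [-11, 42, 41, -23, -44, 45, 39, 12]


Original list: [-11, 42, 41, -23, -44, 45, 39, 12]
Repeatedly take the largest remaining element:
  Remaining [-11, 42, 41, -23, -44, 45, 39, 12] -> largest is 45
  Remaining [-11, 42, 41, -23, -44, 39, 12] -> largest is 42
  Remaining [-11, 41, -23, -44, 39, 12] -> largest is 41
  Remaining [-11, -23, -44, 39, 12] -> largest is 39
  Remaining [-11, -23, -44, 12] -> largest is 12
  Remaining [-11, -23, -44] -> largest is -11
  Remaining [-23, -44] -> largest is -23
  Remaining [-44] -> largest is -44
Collecting the picks in order gives the descending list.
Final answer: [45, 42, 41, 39, 12, -11, -23, -44]


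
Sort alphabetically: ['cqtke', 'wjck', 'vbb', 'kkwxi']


Compare strings character by character (the first differing letter decides):
  'cqtke' < 'kkwxi' since 'c' < 'k' at position 1
  'kkwxi' < 'vbb' since 'k' < 'v' at position 1
  'vbb' < 'wjck' since 'v' < 'w' at position 1
Chaining these comparisons gives the alphabetical order.
Final answer: ['cqtke', 'kkwxi', 'vbb', 'wjck']


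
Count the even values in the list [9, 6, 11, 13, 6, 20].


Check each element:
  9 is odd
  6 is even
  11 is odd
  13 is odd
  6 is even
  20 is even
Evens: [6, 6, 20]
Count of evens = 3
Final answer: 3


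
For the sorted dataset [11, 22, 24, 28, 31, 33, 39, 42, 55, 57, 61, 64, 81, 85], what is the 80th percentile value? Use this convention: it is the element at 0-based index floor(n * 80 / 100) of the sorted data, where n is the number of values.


The dataset has n = 14 elements.
Index = floor(14 * 80 / 100) = floor(1120 / 100) = floor(11.2) = 11
Counting from index 0 in the sorted data, the element at index 11 is 64.
Final answer: 64


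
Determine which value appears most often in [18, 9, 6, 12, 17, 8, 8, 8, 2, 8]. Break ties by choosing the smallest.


Count the frequency of each value:
  2 appears 1 time(s)
  6 appears 1 time(s)
  8 appears 4 time(s)
  9 appears 1 time(s)
  12 appears 1 time(s)
  17 appears 1 time(s)
  18 appears 1 time(s)
Maximum frequency is 4.
Only 8 reaches that frequency, so it is the mode.
Final answer: 8


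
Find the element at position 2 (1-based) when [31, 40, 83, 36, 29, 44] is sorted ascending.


Sort ascending: [29, 31, 36, 40, 44, 83]
The 2nd element (1-indexed) is at index 1.
Value = 31
Final answer: 31


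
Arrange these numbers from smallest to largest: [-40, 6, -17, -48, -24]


Original list: [-40, 6, -17, -48, -24]
Repeatedly take the smallest remaining element:
  Remaining [-40, 6, -17, -48, -24] -> smallest is -48
  Remaining [-40, 6, -17, -24] -> smallest is -40
  Remaining [6, -17, -24] -> smallest is -24
  Remaining [6, -17] -> smallest is -17
  Remaining [6] -> smallest is 6
Collecting the picks in order gives the sorted list.
Final answer: [-48, -40, -24, -17, 6]


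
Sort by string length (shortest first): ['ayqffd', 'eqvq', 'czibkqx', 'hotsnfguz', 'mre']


Compute lengths:
  'ayqffd' has length 6
  'eqvq' has length 4
  'czibkqx' has length 7
  'hotsnfguz' has length 9
  'mre' has length 3
Lengths in increasing order: 3 < 4 < 6 < 7 < 9
Listing the words in that order gives the answer.
Final answer: ['mre', 'eqvq', 'ayqffd', 'czibkqx', 'hotsnfguz']


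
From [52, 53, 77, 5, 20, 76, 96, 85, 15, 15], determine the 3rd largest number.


Sort descending: [96, 85, 77, 76, 53, 52, 20, 15, 15, 5]
The 3rd element (1-indexed) is at index 2.
Value = 77
Final answer: 77


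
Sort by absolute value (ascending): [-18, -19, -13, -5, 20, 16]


Compute absolute values:
  |-18| = 18
  |-19| = 19
  |-13| = 13
  |-5| = 5
  |20| = 20
  |16| = 16
Absolute values in increasing order: 5 < 13 < 16 < 18 < 19 < 20
Listing the original numbers in that order gives the answer.
Final answer: [-5, -13, 16, -18, -19, 20]


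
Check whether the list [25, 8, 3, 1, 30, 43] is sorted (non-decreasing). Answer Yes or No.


Check consecutive pairs:
  25 <= 8? False
  8 <= 3? False
  3 <= 1? False
  1 <= 30? True
  30 <= 43? True
3 consecutive pair(s) are out of order, so the list is not sorted.
Final answer: No


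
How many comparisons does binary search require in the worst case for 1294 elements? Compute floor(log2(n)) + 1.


Binary search halves the search space each step.
Maximum comparisons = floor(log2(1294)) + 1
log2(1294) = 10.3376
floor(log2(1294)) = 10, so 10 + 1 = 11
Final answer: 11


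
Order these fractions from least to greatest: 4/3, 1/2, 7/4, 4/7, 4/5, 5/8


Convert to decimal for comparison:
  4/3 = 1.3333
  1/2 = 0.5
  7/4 = 1.75
  4/7 = 0.5714
  4/5 = 0.8
  5/8 = 0.625
Decimals in increasing order: 0.5 < 0.5714 < 0.625 < 0.8 < 1.3333 < 1.75
Writing each back as its fraction gives the sorted order.
Final answer: 1/2, 4/7, 5/8, 4/5, 4/3, 7/4


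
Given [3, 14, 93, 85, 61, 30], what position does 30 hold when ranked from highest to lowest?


Sort descending: [93, 85, 61, 30, 14, 3]
Find 30 in the sorted list.
30 is at position 4.
Final answer: 4


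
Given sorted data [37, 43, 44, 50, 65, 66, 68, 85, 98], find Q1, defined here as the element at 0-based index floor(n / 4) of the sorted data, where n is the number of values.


The list has n = 9 elements.
Q1 index = floor(9 / 4) = floor(2.25) = 2
Counting from index 0 in the sorted data, the element at index 2 is 44.
Final answer: 44


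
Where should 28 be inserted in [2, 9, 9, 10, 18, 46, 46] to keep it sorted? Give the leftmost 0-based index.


List is sorted: [2, 9, 9, 10, 18, 46, 46]
We need the leftmost position where 28 can be inserted, i.e. the first index whose element is >= 28 (or the end of the list if none is).
Binary search with low=0, high=7 (0-based indices):
  low=0, high=7, mid=3: a[3]=10 < 28, so low = 4
  low=4, high=7, mid=5: a[5]=46 >= 28, so high = 5
  low=4, high=5, mid=4: a[4]=18 < 28, so low = 5
Now low = high = 5, so the insertion index is 5.
Final answer: 5


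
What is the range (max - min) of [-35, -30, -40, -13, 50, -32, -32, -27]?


Maximum value: 50
Minimum value: -40
Range = 50 - (-40) = 90
Final answer: 90


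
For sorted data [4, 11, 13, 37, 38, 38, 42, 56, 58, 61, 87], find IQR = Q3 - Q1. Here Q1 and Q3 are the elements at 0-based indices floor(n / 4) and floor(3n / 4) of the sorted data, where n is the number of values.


The data has n = 11 elements.
Q1 index = floor(11 / 4) = floor(2.75) = 2; Q3 index = floor(3 * 11 / 4) = floor(8.25) = 8
Q1 = element at index 2 = 13
Q3 = element at index 8 = 58
IQR = 58 - 13 = 45
Final answer: 45


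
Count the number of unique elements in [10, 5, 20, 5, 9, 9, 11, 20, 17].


List all unique values:
Distinct values: [5, 9, 10, 11, 17, 20]
Count = 6
Final answer: 6


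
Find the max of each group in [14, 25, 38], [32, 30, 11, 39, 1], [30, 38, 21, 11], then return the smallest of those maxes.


Find max of each group:
  Group 1: [14, 25, 38] -> max = 38
  Group 2: [32, 30, 11, 39, 1] -> max = 39
  Group 3: [30, 38, 21, 11] -> max = 38
Maxes: [38, 39, 38]
Minimum of maxes = 38
Final answer: 38


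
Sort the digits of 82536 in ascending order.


The number 82536 has digits: 8, 2, 5, 3, 6
Sorted: 2, 3, 5, 6, 8
Joining the sorted digits gives the result.
Final answer: 23568


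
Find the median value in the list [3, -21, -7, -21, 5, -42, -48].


First, sort the list: [-48, -42, -21, -21, -7, 3, 5]
The list has 7 elements (odd count).
The middle index is 3 (0-based), and the element there is -21.
Final answer: -21


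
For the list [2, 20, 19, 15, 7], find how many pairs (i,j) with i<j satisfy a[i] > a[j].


For each element, count the later elements that are smaller than it:
  2 (index 0): smaller elements after it = [] -> 0
  20 (index 1): smaller elements after it = [19, 15, 7] -> 3
  19 (index 2): smaller elements after it = [15, 7] -> 2
  15 (index 3): smaller elements after it = [7] -> 1
Total inversions = 0 + 3 + 2 + 1 = 6
Final answer: 6


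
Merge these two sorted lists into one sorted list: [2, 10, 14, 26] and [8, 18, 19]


List A: [2, 10, 14, 26]
List B: [8, 18, 19]
Repeatedly compare the front elements and take the smaller:
  2 vs 8 -> take 2
  10 vs 8 -> take 8
  10 vs 18 -> take 10
  14 vs 18 -> take 14
  26 vs 18 -> take 18
  26 vs 19 -> take 19
  B is exhausted; append the rest of A: [26]
Final answer: [2, 8, 10, 14, 18, 19, 26]


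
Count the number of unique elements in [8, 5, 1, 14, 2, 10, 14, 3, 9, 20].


List all unique values:
Distinct values: [1, 2, 3, 5, 8, 9, 10, 14, 20]
Count = 9
Final answer: 9


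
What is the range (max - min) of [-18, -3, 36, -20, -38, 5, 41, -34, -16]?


Maximum value: 41
Minimum value: -38
Range = 41 - (-38) = 79
Final answer: 79


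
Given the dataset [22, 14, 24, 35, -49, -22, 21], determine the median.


First, sort the list: [-49, -22, 14, 21, 22, 24, 35]
The list has 7 elements (odd count).
The middle index is 3 (0-based), and the element there is 21.
Final answer: 21


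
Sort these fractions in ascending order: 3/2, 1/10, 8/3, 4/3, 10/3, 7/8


Convert to decimal for comparison:
  3/2 = 1.5
  1/10 = 0.1
  8/3 = 2.6667
  4/3 = 1.3333
  10/3 = 3.3333
  7/8 = 0.875
Decimals in increasing order: 0.1 < 0.875 < 1.3333 < 1.5 < 2.6667 < 3.3333
Writing each back as its fraction gives the sorted order.
Final answer: 1/10, 7/8, 4/3, 3/2, 8/3, 10/3


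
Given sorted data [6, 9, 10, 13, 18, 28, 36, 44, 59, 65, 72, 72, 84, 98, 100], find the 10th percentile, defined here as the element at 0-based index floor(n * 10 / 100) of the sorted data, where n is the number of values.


The dataset has n = 15 elements.
Index = floor(15 * 10 / 100) = floor(150 / 100) = floor(1.5) = 1
Counting from index 0 in the sorted data, the element at index 1 is 9.
Final answer: 9


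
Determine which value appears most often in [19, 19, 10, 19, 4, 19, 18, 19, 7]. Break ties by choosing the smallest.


Count the frequency of each value:
  4 appears 1 time(s)
  7 appears 1 time(s)
  10 appears 1 time(s)
  18 appears 1 time(s)
  19 appears 5 time(s)
Maximum frequency is 5.
Only 19 reaches that frequency, so it is the mode.
Final answer: 19


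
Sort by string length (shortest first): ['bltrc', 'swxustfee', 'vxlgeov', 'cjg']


Compute lengths:
  'bltrc' has length 5
  'swxustfee' has length 9
  'vxlgeov' has length 7
  'cjg' has length 3
Lengths in increasing order: 3 < 5 < 7 < 9
Listing the words in that order gives the answer.
Final answer: ['cjg', 'bltrc', 'vxlgeov', 'swxustfee']


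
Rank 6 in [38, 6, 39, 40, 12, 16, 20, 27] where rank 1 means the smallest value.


Sort ascending: [6, 12, 16, 20, 27, 38, 39, 40]
Find 6 in the sorted list.
6 is at position 1 (1-indexed).
Final answer: 1


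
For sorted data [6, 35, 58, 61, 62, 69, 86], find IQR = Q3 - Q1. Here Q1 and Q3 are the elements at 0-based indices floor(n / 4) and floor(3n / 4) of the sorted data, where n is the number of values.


The data has n = 7 elements.
Q1 index = floor(7 / 4) = floor(1.75) = 1; Q3 index = floor(3 * 7 / 4) = floor(5.25) = 5
Q1 = element at index 1 = 35
Q3 = element at index 5 = 69
IQR = 69 - 35 = 34
Final answer: 34


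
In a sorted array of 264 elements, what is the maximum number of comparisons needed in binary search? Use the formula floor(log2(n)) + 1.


Binary search halves the search space each step.
Maximum comparisons = floor(log2(264)) + 1
log2(264) = 8.0444
floor(log2(264)) = 8, so 8 + 1 = 9
Final answer: 9


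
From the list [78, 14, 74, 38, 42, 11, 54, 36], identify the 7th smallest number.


Sort ascending: [11, 14, 36, 38, 42, 54, 74, 78]
The 7th element (1-indexed) is at index 6.
Value = 74
Final answer: 74
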